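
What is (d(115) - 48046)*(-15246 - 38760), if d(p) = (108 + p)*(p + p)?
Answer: -175195464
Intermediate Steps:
d(p) = 2*p*(108 + p) (d(p) = (108 + p)*(2*p) = 2*p*(108 + p))
(d(115) - 48046)*(-15246 - 38760) = (2*115*(108 + 115) - 48046)*(-15246 - 38760) = (2*115*223 - 48046)*(-54006) = (51290 - 48046)*(-54006) = 3244*(-54006) = -175195464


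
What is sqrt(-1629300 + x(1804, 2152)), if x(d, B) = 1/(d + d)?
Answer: I*sqrt(5302419987898)/1804 ≈ 1276.4*I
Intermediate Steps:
x(d, B) = 1/(2*d)
sqrt(-1629300 + x(1804, 2152)) = sqrt(-1629300 + (1/2)/1804) = sqrt(-1629300 + (1/2)*(1/1804)) = sqrt(-1629300 + 1/3608) = sqrt(-5878514399/3608) = I*sqrt(5302419987898)/1804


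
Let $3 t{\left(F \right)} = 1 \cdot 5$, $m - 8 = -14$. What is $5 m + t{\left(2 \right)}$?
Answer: $- \frac{85}{3} \approx -28.333$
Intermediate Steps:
$m = -6$ ($m = 8 - 14 = -6$)
$t{\left(F \right)} = \frac{5}{3}$ ($t{\left(F \right)} = \frac{1 \cdot 5}{3} = \frac{1}{3} \cdot 5 = \frac{5}{3}$)
$5 m + t{\left(2 \right)} = 5 \left(-6\right) + \frac{5}{3} = -30 + \frac{5}{3} = - \frac{85}{3}$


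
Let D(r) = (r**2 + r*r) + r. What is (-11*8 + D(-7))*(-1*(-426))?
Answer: 1278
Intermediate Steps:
D(r) = r + 2*r**2 (D(r) = (r**2 + r**2) + r = 2*r**2 + r = r + 2*r**2)
(-11*8 + D(-7))*(-1*(-426)) = (-11*8 - 7*(1 + 2*(-7)))*(-1*(-426)) = (-88 - 7*(1 - 14))*426 = (-88 - 7*(-13))*426 = (-88 + 91)*426 = 3*426 = 1278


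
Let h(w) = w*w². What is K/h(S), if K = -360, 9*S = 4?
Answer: -32805/8 ≈ -4100.6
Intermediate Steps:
S = 4/9 (S = (⅑)*4 = 4/9 ≈ 0.44444)
h(w) = w³
K/h(S) = -360/((4/9)³) = -360/64/729 = -360*729/64 = -32805/8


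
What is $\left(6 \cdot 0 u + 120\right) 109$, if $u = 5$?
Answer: $13080$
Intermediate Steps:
$\left(6 \cdot 0 u + 120\right) 109 = \left(6 \cdot 0 \cdot 5 + 120\right) 109 = \left(0 \cdot 5 + 120\right) 109 = \left(0 + 120\right) 109 = 120 \cdot 109 = 13080$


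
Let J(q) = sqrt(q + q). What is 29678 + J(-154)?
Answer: 29678 + 2*I*sqrt(77) ≈ 29678.0 + 17.55*I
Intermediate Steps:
J(q) = sqrt(2)*sqrt(q) (J(q) = sqrt(2*q) = sqrt(2)*sqrt(q))
29678 + J(-154) = 29678 + sqrt(2)*sqrt(-154) = 29678 + sqrt(2)*(I*sqrt(154)) = 29678 + 2*I*sqrt(77)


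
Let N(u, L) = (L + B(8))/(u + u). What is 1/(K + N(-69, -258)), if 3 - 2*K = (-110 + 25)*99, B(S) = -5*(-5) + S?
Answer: 46/193689 ≈ 0.00023749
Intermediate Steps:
B(S) = 25 + S
N(u, L) = (33 + L)/(2*u) (N(u, L) = (L + (25 + 8))/(u + u) = (L + 33)/((2*u)) = (33 + L)*(1/(2*u)) = (33 + L)/(2*u))
K = 4209 (K = 3/2 - (-110 + 25)*99/2 = 3/2 - (-85)*99/2 = 3/2 - ½*(-8415) = 3/2 + 8415/2 = 4209)
1/(K + N(-69, -258)) = 1/(4209 + (½)*(33 - 258)/(-69)) = 1/(4209 + (½)*(-1/69)*(-225)) = 1/(4209 + 75/46) = 1/(193689/46) = 46/193689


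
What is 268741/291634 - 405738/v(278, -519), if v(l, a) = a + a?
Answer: 19767658175/50452682 ≈ 391.81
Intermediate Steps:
v(l, a) = 2*a
268741/291634 - 405738/v(278, -519) = 268741/291634 - 405738/(2*(-519)) = 268741*(1/291634) - 405738/(-1038) = 268741/291634 - 405738*(-1/1038) = 268741/291634 + 67623/173 = 19767658175/50452682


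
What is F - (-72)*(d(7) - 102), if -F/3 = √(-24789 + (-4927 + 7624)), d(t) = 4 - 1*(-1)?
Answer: -6984 - 6*I*√5523 ≈ -6984.0 - 445.9*I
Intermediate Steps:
d(t) = 5 (d(t) = 4 + 1 = 5)
F = -6*I*√5523 (F = -3*√(-24789 + (-4927 + 7624)) = -3*√(-24789 + 2697) = -6*I*√5523 ≈ -445.9*I)
F - (-72)*(d(7) - 102) = -6*I*√5523 - (-72)*(5 - 102) = -6*I*√5523 - (-72)*(-97) = -6*I*√5523 - 1*6984 = -6*I*√5523 - 6984 = -6984 - 6*I*√5523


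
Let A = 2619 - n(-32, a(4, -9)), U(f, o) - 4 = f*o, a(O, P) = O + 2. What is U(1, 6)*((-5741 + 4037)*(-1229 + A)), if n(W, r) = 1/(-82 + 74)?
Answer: -23687730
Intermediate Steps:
a(O, P) = 2 + O
n(W, r) = -⅛ (n(W, r) = 1/(-8) = -⅛)
U(f, o) = 4 + f*o
A = 20953/8 (A = 2619 - 1*(-⅛) = 2619 + ⅛ = 20953/8 ≈ 2619.1)
U(1, 6)*((-5741 + 4037)*(-1229 + A)) = (4 + 1*6)*((-5741 + 4037)*(-1229 + 20953/8)) = (4 + 6)*(-1704*11121/8) = 10*(-2368773) = -23687730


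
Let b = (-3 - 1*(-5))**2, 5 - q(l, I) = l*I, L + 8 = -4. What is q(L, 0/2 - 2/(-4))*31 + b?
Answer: 345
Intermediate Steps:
L = -12 (L = -8 - 4 = -12)
q(l, I) = 5 - I*l (q(l, I) = 5 - l*I = 5 - I*l)
b = 4 (b = (-3 + 5)**2 = 2**2 = 4)
q(L, 0/2 - 2/(-4))*31 + b = (5 - 1*(0/2 - 2/(-4))*(-12))*31 + 4 = (5 - 1*(0*(1/2) - 2*(-1/4))*(-12))*31 + 4 = (5 - 1*(0 + 1/2)*(-12))*31 + 4 = (5 - 1*1/2*(-12))*31 + 4 = (5 + 6)*31 + 4 = 11*31 + 4 = 341 + 4 = 345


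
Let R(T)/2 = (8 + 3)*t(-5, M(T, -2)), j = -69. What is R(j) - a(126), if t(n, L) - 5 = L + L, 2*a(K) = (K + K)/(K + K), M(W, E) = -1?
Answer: 131/2 ≈ 65.500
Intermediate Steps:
a(K) = ½ (a(K) = ((K + K)/(K + K))/2 = ((2*K)/((2*K)))/2 = ((2*K)*(1/(2*K)))/2 = (½)*1 = ½)
t(n, L) = 5 + 2*L (t(n, L) = 5 + (L + L) = 5 + 2*L)
R(T) = 66 (R(T) = 2*((8 + 3)*(5 + 2*(-1))) = 2*(11*(5 - 2)) = 2*(11*3) = 2*33 = 66)
R(j) - a(126) = 66 - 1*½ = 66 - ½ = 131/2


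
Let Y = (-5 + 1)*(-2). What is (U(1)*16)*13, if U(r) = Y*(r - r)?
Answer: 0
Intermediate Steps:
Y = 8 (Y = -4*(-2) = 8)
U(r) = 0 (U(r) = 8*(r - r) = 8*0 = 0)
(U(1)*16)*13 = (0*16)*13 = 0*13 = 0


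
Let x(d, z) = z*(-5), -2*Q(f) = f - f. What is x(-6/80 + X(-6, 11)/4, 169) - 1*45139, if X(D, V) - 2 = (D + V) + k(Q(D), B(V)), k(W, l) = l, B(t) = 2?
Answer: -45984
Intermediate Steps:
Q(f) = 0 (Q(f) = -(f - f)/2 = -1/2*0 = 0)
X(D, V) = 4 + D + V (X(D, V) = 2 + ((D + V) + 2) = 2 + (2 + D + V) = 4 + D + V)
x(d, z) = -5*z
x(-6/80 + X(-6, 11)/4, 169) - 1*45139 = -5*169 - 1*45139 = -845 - 45139 = -45984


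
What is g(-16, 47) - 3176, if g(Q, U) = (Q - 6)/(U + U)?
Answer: -149283/47 ≈ -3176.2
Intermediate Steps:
g(Q, U) = (-6 + Q)/(2*U) (g(Q, U) = (-6 + Q)/((2*U)) = (-6 + Q)*(1/(2*U)) = (-6 + Q)/(2*U))
g(-16, 47) - 3176 = (½)*(-6 - 16)/47 - 3176 = (½)*(1/47)*(-22) - 3176 = -11/47 - 3176 = -149283/47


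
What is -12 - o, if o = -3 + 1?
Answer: -10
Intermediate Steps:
o = -2
-12 - o = -12 - 1*(-2) = -12 + 2 = -10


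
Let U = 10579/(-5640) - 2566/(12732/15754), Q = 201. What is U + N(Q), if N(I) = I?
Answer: -17808071359/5984040 ≈ -2975.9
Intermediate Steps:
U = -19010863399/5984040 (U = 10579*(-1/5640) - 2566/(12732*(1/15754)) = -10579/5640 - 2566/6366/7877 = -10579/5640 - 2566*7877/6366 = -10579/5640 - 10106191/3183 = -19010863399/5984040 ≈ -3176.9)
U + N(Q) = -19010863399/5984040 + 201 = -17808071359/5984040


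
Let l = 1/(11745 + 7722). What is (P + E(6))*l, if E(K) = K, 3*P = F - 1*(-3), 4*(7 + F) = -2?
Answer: 1/4326 ≈ 0.00023116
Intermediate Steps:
F = -15/2 (F = -7 + (¼)*(-2) = -7 - ½ = -15/2 ≈ -7.5000)
P = -3/2 (P = (-15/2 - 1*(-3))/3 = (-15/2 + 3)/3 = (⅓)*(-9/2) = -3/2 ≈ -1.5000)
l = 1/19467 ≈ 5.1369e-5
(P + E(6))*l = (-3/2 + 6)*(1/19467) = (9/2)*(1/19467) = 1/4326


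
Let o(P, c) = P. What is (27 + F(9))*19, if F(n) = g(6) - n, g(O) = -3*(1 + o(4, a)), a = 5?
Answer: 57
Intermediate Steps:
g(O) = -15 (g(O) = -3*(1 + 4) = -3*5 = -15)
F(n) = -15 - n
(27 + F(9))*19 = (27 + (-15 - 1*9))*19 = (27 + (-15 - 9))*19 = (27 - 24)*19 = 3*19 = 57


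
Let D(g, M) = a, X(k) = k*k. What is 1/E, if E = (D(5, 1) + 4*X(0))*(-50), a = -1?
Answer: 1/50 ≈ 0.020000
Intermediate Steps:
X(k) = k**2
D(g, M) = -1
E = 50 (E = (-1 + 4*0**2)*(-50) = (-1 + 4*0)*(-50) = (-1 + 0)*(-50) = -1*(-50) = 50)
1/E = 1/50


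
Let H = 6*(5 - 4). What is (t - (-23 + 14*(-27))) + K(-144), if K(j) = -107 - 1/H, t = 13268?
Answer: 81371/6 ≈ 13562.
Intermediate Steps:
H = 6 (H = 6*1 = 6)
K(j) = -643/6 (K(j) = -107 - 1/6 = -643/6)
(t - (-23 + 14*(-27))) + K(-144) = (13268 - (-23 + 14*(-27))) - 643/6 = (13268 - (-23 - 378)) - 643/6 = (13268 - 1*(-401)) - 643/6 = (13268 + 401) - 643/6 = 13669 - 643/6 = 81371/6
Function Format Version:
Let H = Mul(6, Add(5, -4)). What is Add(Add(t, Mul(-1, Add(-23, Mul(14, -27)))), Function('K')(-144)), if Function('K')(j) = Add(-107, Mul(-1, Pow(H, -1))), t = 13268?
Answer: Rational(81371, 6) ≈ 13562.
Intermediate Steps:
H = 6 (H = Mul(6, 1) = 6)
Function('K')(j) = Rational(-643, 6) (Function('K')(j) = Add(-107, Mul(-1, Pow(6, -1))) = Add(-107, Mul(-1, Rational(1, 6))) = Add(-107, Rational(-1, 6)) = Rational(-643, 6))
Add(Add(t, Mul(-1, Add(-23, Mul(14, -27)))), Function('K')(-144)) = Add(Add(13268, Mul(-1, Add(-23, Mul(14, -27)))), Rational(-643, 6)) = Add(Add(13268, Mul(-1, Add(-23, -378))), Rational(-643, 6)) = Add(Add(13268, Mul(-1, -401)), Rational(-643, 6)) = Add(Add(13268, 401), Rational(-643, 6)) = Add(13669, Rational(-643, 6)) = Rational(81371, 6)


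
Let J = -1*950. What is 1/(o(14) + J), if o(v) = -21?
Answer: -1/971 ≈ -0.0010299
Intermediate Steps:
J = -950
1/(o(14) + J) = 1/(-21 - 950) = 1/(-971) = -1/971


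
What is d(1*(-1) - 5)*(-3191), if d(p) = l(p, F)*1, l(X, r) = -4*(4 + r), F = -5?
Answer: -12764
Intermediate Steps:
l(X, r) = -16 - 4*r
d(p) = 4 (d(p) = (-16 - 4*(-5))*1 = (-16 + 20)*1 = 4*1 = 4)
d(1*(-1) - 5)*(-3191) = 4*(-3191) = -12764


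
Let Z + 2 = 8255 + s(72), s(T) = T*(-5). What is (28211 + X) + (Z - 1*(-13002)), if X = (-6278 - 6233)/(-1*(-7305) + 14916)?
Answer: 1091171915/22221 ≈ 49105.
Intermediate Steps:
s(T) = -5*T
Z = 7893 (Z = -2 + (8255 - 5*72) = -2 + (8255 - 360) = -2 + 7895 = 7893)
X = -12511/22221 (X = -12511/(7305 + 14916) = -12511/22221 ≈ -0.56303)
(28211 + X) + (Z - 1*(-13002)) = (28211 - 12511/22221) + (7893 - 1*(-13002)) = 626864120/22221 + (7893 + 13002) = 626864120/22221 + 20895 = 1091171915/22221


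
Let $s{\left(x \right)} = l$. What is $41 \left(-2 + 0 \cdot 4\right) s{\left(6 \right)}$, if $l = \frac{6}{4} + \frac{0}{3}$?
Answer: $-123$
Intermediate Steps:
$l = \frac{3}{2}$ ($l = 6 \cdot \frac{1}{4} + 0 \cdot \frac{1}{3} = \frac{3}{2} + 0 = \frac{3}{2} \approx 1.5$)
$s{\left(x \right)} = \frac{3}{2}$
$41 \left(-2 + 0 \cdot 4\right) s{\left(6 \right)} = 41 \left(-2 + 0 \cdot 4\right) \frac{3}{2} = 41 \left(-2 + 0\right) \frac{3}{2} = 41 \left(-2\right) \frac{3}{2} = \left(-82\right) \frac{3}{2} = -123$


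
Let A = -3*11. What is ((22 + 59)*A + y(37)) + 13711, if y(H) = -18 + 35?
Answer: 11055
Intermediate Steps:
A = -33
y(H) = 17
((22 + 59)*A + y(37)) + 13711 = ((22 + 59)*(-33) + 17) + 13711 = (81*(-33) + 17) + 13711 = (-2673 + 17) + 13711 = -2656 + 13711 = 11055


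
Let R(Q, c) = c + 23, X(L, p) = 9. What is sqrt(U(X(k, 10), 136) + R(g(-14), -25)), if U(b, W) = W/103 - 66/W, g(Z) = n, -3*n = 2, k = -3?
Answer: I*sqrt(14286409)/3502 ≈ 1.0793*I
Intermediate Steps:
n = -2/3 (n = -1/3*2 = -2/3 ≈ -0.66667)
g(Z) = -2/3
R(Q, c) = 23 + c
U(b, W) = -66/W + W/103 (U(b, W) = W*(1/103) - 66/W = W/103 - 66/W = -66/W + W/103)
sqrt(U(X(k, 10), 136) + R(g(-14), -25)) = sqrt((-66/136 + (1/103)*136) + (23 - 25)) = sqrt((-66*1/136 + 136/103) - 2) = sqrt((-33/68 + 136/103) - 2) = sqrt(5849/7004 - 2) = sqrt(-8159/7004) = I*sqrt(14286409)/3502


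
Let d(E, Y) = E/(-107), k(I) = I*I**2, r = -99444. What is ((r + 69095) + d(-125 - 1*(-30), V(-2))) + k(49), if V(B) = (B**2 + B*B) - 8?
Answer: 9341195/107 ≈ 87301.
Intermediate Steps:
V(B) = -8 + 2*B**2 (V(B) = (B**2 + B**2) - 8 = 2*B**2 - 8 = -8 + 2*B**2)
k(I) = I**3
d(E, Y) = -E/107 (d(E, Y) = E*(-1/107) = -E/107)
((r + 69095) + d(-125 - 1*(-30), V(-2))) + k(49) = ((-99444 + 69095) - (-125 - 1*(-30))/107) + 49**3 = (-30349 - (-125 + 30)/107) + 117649 = (-30349 - 1/107*(-95)) + 117649 = (-30349 + 95/107) + 117649 = -3247248/107 + 117649 = 9341195/107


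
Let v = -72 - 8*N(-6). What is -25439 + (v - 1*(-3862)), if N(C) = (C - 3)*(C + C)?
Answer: -22513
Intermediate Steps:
N(C) = 2*C*(-3 + C) (N(C) = (-3 + C)*(2*C) = 2*C*(-3 + C))
v = -936 (v = -72 - 16*(-6)*(-3 - 6) = -72 - 16*(-6)*(-9) = -72 - 8*108 = -72 - 864 = -936)
-25439 + (v - 1*(-3862)) = -25439 + (-936 - 1*(-3862)) = -25439 + (-936 + 3862) = -25439 + 2926 = -22513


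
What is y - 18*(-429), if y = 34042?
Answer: 41764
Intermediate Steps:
y - 18*(-429) = 34042 - 18*(-429) = 34042 - 1*(-7722) = 34042 + 7722 = 41764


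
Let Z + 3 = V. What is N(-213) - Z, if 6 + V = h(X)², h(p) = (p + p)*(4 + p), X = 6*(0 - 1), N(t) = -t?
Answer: -354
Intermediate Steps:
X = -6 (X = 6*(-1) = -6)
h(p) = 2*p*(4 + p) (h(p) = (2*p)*(4 + p) = 2*p*(4 + p))
V = 570 (V = -6 + (2*(-6)*(4 - 6))² = -6 + (2*(-6)*(-2))² = -6 + 24² = -6 + 576 = 570)
Z = 567 (Z = -3 + 570 = 567)
N(-213) - Z = -1*(-213) - 1*567 = 213 - 567 = -354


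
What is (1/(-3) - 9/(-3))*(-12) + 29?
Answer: -3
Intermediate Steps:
(1/(-3) - 9/(-3))*(-12) + 29 = (1*(-⅓) - 9*(-⅓))*(-12) + 29 = (-⅓ + 3)*(-12) + 29 = (8/3)*(-12) + 29 = -32 + 29 = -3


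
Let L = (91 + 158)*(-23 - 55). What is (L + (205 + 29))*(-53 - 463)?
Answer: 9901008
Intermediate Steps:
L = -19422 (L = 249*(-78) = -19422)
(L + (205 + 29))*(-53 - 463) = (-19422 + (205 + 29))*(-53 - 463) = (-19422 + 234)*(-516) = -19188*(-516) = 9901008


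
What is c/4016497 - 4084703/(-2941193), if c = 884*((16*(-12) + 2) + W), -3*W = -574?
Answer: 49228992094621/35439878582763 ≈ 1.3891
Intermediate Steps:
W = 574/3 (W = -1/3*(-574) = 574/3 ≈ 191.33)
c = 3536/3 (c = 884*((16*(-12) + 2) + 574/3) = 884*((-192 + 2) + 574/3) = 884*(-190 + 574/3) = 884*(4/3) = 3536/3 ≈ 1178.7)
c/4016497 - 4084703/(-2941193) = (3536/3)/4016497 - 4084703/(-2941193) = (3536/3)*(1/4016497) - 4084703*(-1/2941193) = 3536/12049491 + 4084703/2941193 = 49228992094621/35439878582763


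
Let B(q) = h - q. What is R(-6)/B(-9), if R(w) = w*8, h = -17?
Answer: 6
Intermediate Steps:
R(w) = 8*w
B(q) = -17 - q
R(-6)/B(-9) = (8*(-6))/(-17 - 1*(-9)) = -48/(-17 + 9) = -48/(-8) = -48*(-⅛) = 6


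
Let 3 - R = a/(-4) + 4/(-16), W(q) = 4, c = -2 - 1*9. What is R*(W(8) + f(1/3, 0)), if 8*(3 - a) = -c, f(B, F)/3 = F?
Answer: 117/8 ≈ 14.625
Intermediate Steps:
c = -11 (c = -2 - 9 = -11)
f(B, F) = 3*F
a = 13/8 (a = 3 - (-1)*(-11)/8 = 3 - ⅛*11 = 3 - 11/8 = 13/8 ≈ 1.6250)
R = 117/32 (R = 3 - ((13/8)/(-4) + 4/(-16)) = 3 - ((13/8)*(-¼) + 4*(-1/16)) = 3 - (-13/32 - ¼) = 3 - 1*(-21/32) = 3 + 21/32 = 117/32 ≈ 3.6563)
R*(W(8) + f(1/3, 0)) = 117*(4 + 3*0)/32 = 117*(4 + 0)/32 = (117/32)*4 = 117/8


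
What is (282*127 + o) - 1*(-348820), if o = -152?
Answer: 384482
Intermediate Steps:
(282*127 + o) - 1*(-348820) = (282*127 - 152) - 1*(-348820) = (35814 - 152) + 348820 = 35662 + 348820 = 384482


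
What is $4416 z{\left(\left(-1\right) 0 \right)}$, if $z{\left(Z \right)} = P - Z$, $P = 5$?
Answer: $22080$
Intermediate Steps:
$z{\left(Z \right)} = 5 - Z$
$4416 z{\left(\left(-1\right) 0 \right)} = 4416 \left(5 - \left(-1\right) 0\right) = 4416 \left(5 - 0\right) = 4416 \left(5 + 0\right) = 4416 \cdot 5 = 22080$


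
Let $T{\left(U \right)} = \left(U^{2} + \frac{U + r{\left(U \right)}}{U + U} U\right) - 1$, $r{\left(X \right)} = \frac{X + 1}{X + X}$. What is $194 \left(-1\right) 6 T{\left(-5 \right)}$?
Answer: $- \frac{126294}{5} \approx -25259.0$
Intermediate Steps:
$r{\left(X \right)} = \frac{1 + X}{2 X}$
$T{\left(U \right)} = -1 + U^{2} + \frac{U}{2} + \frac{1 + U}{4 U}$ ($T{\left(U \right)} = \left(U^{2} + \frac{U + \frac{1 + U}{2 U}}{U + U} U\right) - 1 = \left(U^{2} + \frac{U + \frac{1 + U}{2 U}}{2 U} U\right) - 1 = \left(U^{2} + \left(\frac{U}{2} + \frac{1 + U}{4 U}\right)\right) - 1 = \left(U^{2} + \frac{U}{2} + \frac{1 + U}{4 U}\right) - 1 = -1 + U^{2} + \frac{U}{2} + \frac{1 + U}{4 U}$)
$194 \left(-1\right) 6 T{\left(-5 \right)} = 194 \left(-1\right) 6 \left(- \frac{3}{4} + \left(-5\right)^{2} + \frac{1}{2} \left(-5\right) + \frac{1}{4 \left(-5\right)}\right) = 194 \left(- 6 \left(- \frac{3}{4} + 25 - \frac{5}{2} + \frac{1}{4} \left(- \frac{1}{5}\right)\right)\right) = 194 \left(- 6 \left(- \frac{3}{4} + 25 - \frac{5}{2} - \frac{1}{20}\right)\right) = 194 \left(\left(-6\right) \frac{217}{10}\right) = 194 \left(- \frac{651}{5}\right) = - \frac{126294}{5}$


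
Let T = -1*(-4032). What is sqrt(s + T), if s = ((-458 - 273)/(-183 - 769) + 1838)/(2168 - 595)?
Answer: sqrt(534378754)/364 ≈ 63.507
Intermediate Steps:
T = 4032
s = 851/728 (s = (-731/(-952) + 1838)/1573 = (-731*(-1/952) + 1838)*(1/1573) = (43/56 + 1838)*(1/1573) = (102971/56)*(1/1573) = 851/728 ≈ 1.1690)
sqrt(s + T) = sqrt(851/728 + 4032) = sqrt(2936147/728) = sqrt(534378754)/364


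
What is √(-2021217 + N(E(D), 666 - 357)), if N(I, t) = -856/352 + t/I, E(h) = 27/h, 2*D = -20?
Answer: I*√8804930365/66 ≈ 1421.7*I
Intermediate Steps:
D = -10 (D = (½)*(-20) = -10)
N(I, t) = -107/44 + t/I (N(I, t) = -856*1/352 + t/I = -107/44 + t/I)
√(-2021217 + N(E(D), 666 - 357)) = √(-2021217 + (-107/44 + (666 - 357)/((27/(-10))))) = √(-2021217 + (-107/44 + 309/((27*(-⅒))))) = √(-2021217 + (-107/44 + 309/(-27/10))) = √(-2021217 + (-107/44 + 309*(-10/27))) = √(-2021217 + (-107/44 - 1030/9)) = √(-2021217 - 46283/396) = √(-800448215/396) = I*√8804930365/66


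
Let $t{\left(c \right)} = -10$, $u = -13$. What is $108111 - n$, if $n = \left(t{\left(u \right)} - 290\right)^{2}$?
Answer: $18111$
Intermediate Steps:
$n = 90000$ ($n = \left(-10 - 290\right)^{2} = \left(-300\right)^{2} = 90000$)
$108111 - n = 108111 - 90000 = 18111$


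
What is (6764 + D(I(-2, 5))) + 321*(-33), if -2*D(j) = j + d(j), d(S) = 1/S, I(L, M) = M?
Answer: -19158/5 ≈ -3831.6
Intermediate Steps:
D(j) = -j/2 - 1/(2*j) (D(j) = -(j + 1/j)/2 = -j/2 - 1/(2*j))
(6764 + D(I(-2, 5))) + 321*(-33) = (6764 + (1/2)*(-1 - 1*5**2)/5) + 321*(-33) = (6764 + (1/2)*(1/5)*(-1 - 1*25)) - 10593 = (6764 + (1/2)*(1/5)*(-1 - 25)) - 10593 = (6764 + (1/2)*(1/5)*(-26)) - 10593 = (6764 - 13/5) - 10593 = 33807/5 - 10593 = -19158/5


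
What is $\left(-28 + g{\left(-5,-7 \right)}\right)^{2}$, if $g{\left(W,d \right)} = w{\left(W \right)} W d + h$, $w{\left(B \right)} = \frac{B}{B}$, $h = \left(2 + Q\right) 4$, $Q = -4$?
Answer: $1$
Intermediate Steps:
$h = -8$ ($h = \left(2 - 4\right) 4 = \left(-2\right) 4 = -8$)
$w{\left(B \right)} = 1$
$g{\left(W,d \right)} = -8 + W d$ ($g{\left(W,d \right)} = 1 W d - 8 = W d - 8 = -8 + W d$)
$\left(-28 + g{\left(-5,-7 \right)}\right)^{2} = \left(-28 - -27\right)^{2} = \left(-28 + \left(-8 + 35\right)\right)^{2} = \left(-28 + 27\right)^{2} = \left(-1\right)^{2} = 1$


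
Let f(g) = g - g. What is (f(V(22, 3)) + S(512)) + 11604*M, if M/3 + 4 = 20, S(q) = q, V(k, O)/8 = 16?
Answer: 557504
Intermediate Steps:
V(k, O) = 128 (V(k, O) = 8*16 = 128)
f(g) = 0
M = 48 (M = -12 + 3*20 = -12 + 60 = 48)
(f(V(22, 3)) + S(512)) + 11604*M = (0 + 512) + 11604*48 = 512 + 556992 = 557504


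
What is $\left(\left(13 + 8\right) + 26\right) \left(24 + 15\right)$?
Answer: $1833$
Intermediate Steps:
$\left(\left(13 + 8\right) + 26\right) \left(24 + 15\right) = \left(21 + 26\right) 39 = 47 \cdot 39 = 1833$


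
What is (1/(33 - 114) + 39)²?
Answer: 9972964/6561 ≈ 1520.0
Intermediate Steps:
(1/(33 - 114) + 39)² = (1/(-81) + 39)² = (-1/81 + 39)² = (3158/81)² = 9972964/6561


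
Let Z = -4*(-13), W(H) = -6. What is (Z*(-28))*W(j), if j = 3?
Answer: 8736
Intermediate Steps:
Z = 52
(Z*(-28))*W(j) = (52*(-28))*(-6) = -1456*(-6) = 8736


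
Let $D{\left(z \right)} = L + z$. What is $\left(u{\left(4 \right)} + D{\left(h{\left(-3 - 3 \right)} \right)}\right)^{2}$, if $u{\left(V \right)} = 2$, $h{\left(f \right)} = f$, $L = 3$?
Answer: $1$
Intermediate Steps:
$D{\left(z \right)} = 3 + z$
$\left(u{\left(4 \right)} + D{\left(h{\left(-3 - 3 \right)} \right)}\right)^{2} = \left(2 + \left(3 - 6\right)\right)^{2} = \left(2 - 3\right)^{2} = \left(-1\right)^{2} = 1$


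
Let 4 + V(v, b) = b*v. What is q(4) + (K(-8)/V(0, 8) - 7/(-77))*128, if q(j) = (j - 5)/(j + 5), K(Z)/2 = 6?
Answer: -36875/99 ≈ -372.47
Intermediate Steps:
K(Z) = 12 (K(Z) = 2*6 = 12)
V(v, b) = -4 + b*v
q(j) = (-5 + j)/(5 + j)
q(4) + (K(-8)/V(0, 8) - 7/(-77))*128 = (-5 + 4)/(5 + 4) + (12/(-4 + 8*0) - 7/(-77))*128 = -1/9 + (12/(-4 + 0) - 7*(-1/77))*128 = (⅑)*(-1) + (12/(-4) + 1/11)*128 = -⅑ + (12*(-¼) + 1/11)*128 = -⅑ + (-3 + 1/11)*128 = -⅑ - 32/11*128 = -⅑ - 4096/11 = -36875/99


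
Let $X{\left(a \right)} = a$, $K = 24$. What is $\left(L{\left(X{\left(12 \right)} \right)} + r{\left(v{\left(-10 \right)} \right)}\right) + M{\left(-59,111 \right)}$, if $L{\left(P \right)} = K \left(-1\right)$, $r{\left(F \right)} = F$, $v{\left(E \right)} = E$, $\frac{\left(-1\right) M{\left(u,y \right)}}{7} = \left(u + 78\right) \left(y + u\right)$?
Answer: $-6950$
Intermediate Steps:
$M{\left(u,y \right)} = - 7 \left(78 + u\right) \left(u + y\right)$ ($M{\left(u,y \right)} = - 7 \left(u + 78\right) \left(y + u\right) = - 7 \left(78 + u\right) \left(u + y\right)$)
$L{\left(P \right)} = -24$ ($L{\left(P \right)} = 24 \left(-1\right) = -24$)
$\left(L{\left(X{\left(12 \right)} \right)} + r{\left(v{\left(-10 \right)} \right)}\right) + M{\left(-59,111 \right)} = \left(-24 - 10\right) - \left(28392 - 45843 + 24367\right) = -34 + \left(32214 - 60606 - 24367 + 45843\right) = -34 - 6916 = -6950$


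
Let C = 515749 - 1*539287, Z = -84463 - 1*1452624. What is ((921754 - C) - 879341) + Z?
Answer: -1471136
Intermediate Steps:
Z = -1537087 (Z = -84463 - 1452624 = -1537087)
C = -23538 (C = 515749 - 539287 = -23538)
((921754 - C) - 879341) + Z = ((921754 - 1*(-23538)) - 879341) - 1537087 = ((921754 + 23538) - 879341) - 1537087 = (945292 - 879341) - 1537087 = 65951 - 1537087 = -1471136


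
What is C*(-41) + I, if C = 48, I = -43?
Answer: -2011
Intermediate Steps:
C*(-41) + I = 48*(-41) - 43 = -1968 - 43 = -2011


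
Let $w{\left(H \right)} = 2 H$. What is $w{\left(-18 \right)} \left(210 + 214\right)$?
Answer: $-15264$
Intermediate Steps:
$w{\left(-18 \right)} \left(210 + 214\right) = 2 \left(-18\right) \left(210 + 214\right) = \left(-36\right) 424 = -15264$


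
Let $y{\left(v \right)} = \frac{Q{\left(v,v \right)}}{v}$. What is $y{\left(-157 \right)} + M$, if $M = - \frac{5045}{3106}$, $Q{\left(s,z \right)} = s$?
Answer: $- \frac{1939}{3106} \approx -0.62428$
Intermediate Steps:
$y{\left(v \right)} = 1$ ($y{\left(v \right)} = \frac{v}{v} = 1$)
$M = - \frac{5045}{3106}$ ($M = \left(-5045\right) \frac{1}{3106} = - \frac{5045}{3106} \approx -1.6243$)
$y{\left(-157 \right)} + M = 1 - \frac{5045}{3106} = - \frac{1939}{3106}$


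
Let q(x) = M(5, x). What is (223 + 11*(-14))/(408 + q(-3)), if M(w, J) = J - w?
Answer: 69/400 ≈ 0.17250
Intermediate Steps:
q(x) = -5 + x (q(x) = x - 1*5 = x - 5 = -5 + x)
(223 + 11*(-14))/(408 + q(-3)) = (223 + 11*(-14))/(408 + (-5 - 3)) = (223 - 154)/(408 - 8) = 69/400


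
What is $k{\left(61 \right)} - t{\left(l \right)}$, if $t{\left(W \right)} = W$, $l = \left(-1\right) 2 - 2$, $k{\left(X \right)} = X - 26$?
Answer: $39$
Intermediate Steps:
$k{\left(X \right)} = -26 + X$
$l = -4$ ($l = -2 - 2 = -4$)
$k{\left(61 \right)} - t{\left(l \right)} = \left(-26 + 61\right) - -4 = 35 + 4 = 39$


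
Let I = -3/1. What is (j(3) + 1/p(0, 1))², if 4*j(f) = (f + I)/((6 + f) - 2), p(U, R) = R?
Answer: 1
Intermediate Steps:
I = -3 ≈ -3.0000
j(f) = (-3 + f)/(4*(4 + f)) (j(f) = ((f - 3)/((6 + f) - 2))/4 = ((-3 + f)/(4 + f))/4 = (-3 + f)/(4*(4 + f)))
(j(3) + 1/p(0, 1))² = ((-3 + 3)/(4*(4 + 3)) + 1/1)² = ((¼)*0/7 + 1)² = ((¼)*(⅐)*0 + 1)² = (0 + 1)² = 1² = 1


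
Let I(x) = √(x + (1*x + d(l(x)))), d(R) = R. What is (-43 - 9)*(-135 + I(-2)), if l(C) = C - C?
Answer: 7020 - 104*I ≈ 7020.0 - 104.0*I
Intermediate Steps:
l(C) = 0
I(x) = √2*√x (I(x) = √(x + (1*x + 0)) = √(x + (x + 0)) = √(x + x) = √(2*x) = √2*√x)
(-43 - 9)*(-135 + I(-2)) = (-43 - 9)*(-135 + √2*√(-2)) = -52*(-135 + √2*(I*√2)) = -52*(-135 + 2*I) = 7020 - 104*I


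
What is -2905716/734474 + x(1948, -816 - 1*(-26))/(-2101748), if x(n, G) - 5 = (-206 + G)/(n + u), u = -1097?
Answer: -2598564924637567/656835525364876 ≈ -3.9562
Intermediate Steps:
x(n, G) = 5 + (-206 + G)/(-1097 + n) (x(n, G) = 5 + (-206 + G)/(n - 1097) = 5 + (-206 + G)/(-1097 + n))
-2905716/734474 + x(1948, -816 - 1*(-26))/(-2101748) = -2905716/734474 + ((-5691 + (-816 - 1*(-26)) + 5*1948)/(-1097 + 1948))/(-2101748) = -2905716*1/734474 + ((-5691 + (-816 + 26) + 9740)/851)*(-1/2101748) = -1452858/367237 + ((-5691 - 790 + 9740)/851)*(-1/2101748) = -1452858/367237 + ((1/851)*3259)*(-1/2101748) = -1452858/367237 + (3259/851)*(-1/2101748) = -1452858/367237 - 3259/1788587548 = -2598564924637567/656835525364876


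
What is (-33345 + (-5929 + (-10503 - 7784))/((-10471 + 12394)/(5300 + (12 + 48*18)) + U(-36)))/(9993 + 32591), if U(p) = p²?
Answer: -89036753857/113642771032 ≈ -0.78348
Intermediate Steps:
(-33345 + (-5929 + (-10503 - 7784))/((-10471 + 12394)/(5300 + (12 + 48*18)) + U(-36)))/(9993 + 32591) = (-33345 + (-5929 + (-10503 - 7784))/((-10471 + 12394)/(5300 + (12 + 48*18)) + (-36)²))/(9993 + 32591) = (-33345 + (-5929 - 18287)/(1923/(5300 + (12 + 864)) + 1296))/42584 = (-33345 - 24216/(1923/(5300 + 876) + 1296))*(1/42584) = (-33345 - 24216/(1923/6176 + 1296))*(1/42584) = (-33345 - 24216/8006019/6176)*(1/42584) = (-33345 - 24216*6176/8006019)*(1/42584) = (-33345 - 49852672/2668673)*(1/42584) = -89036753857/2668673*1/42584 = -89036753857/113642771032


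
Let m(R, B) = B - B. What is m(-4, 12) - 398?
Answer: -398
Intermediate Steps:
m(R, B) = 0
m(-4, 12) - 398 = 0 - 398 = -398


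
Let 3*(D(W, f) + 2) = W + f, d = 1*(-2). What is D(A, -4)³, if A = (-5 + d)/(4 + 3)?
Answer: -1331/27 ≈ -49.296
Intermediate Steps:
d = -2
A = -1 (A = (-5 - 2)/(4 + 3) = -7/7 = -7*⅐ = -1)
D(W, f) = -2 + W/3 + f/3 (D(W, f) = -2 + (W + f)/3 = -2 + (W/3 + f/3) = -2 + W/3 + f/3)
D(A, -4)³ = (-2 + (⅓)*(-1) + (⅓)*(-4))³ = (-2 - ⅓ - 4/3)³ = (-11/3)³ = -1331/27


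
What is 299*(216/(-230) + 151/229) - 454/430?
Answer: -4170136/49235 ≈ -84.699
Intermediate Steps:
299*(216/(-230) + 151/229) - 454/430 = 299*(216*(-1/230) + 151*(1/229)) - 454*1/430 = 299*(-108/115 + 151/229) - 227/215 = 299*(-7367/26335) - 227/215 = -95771/1145 - 227/215 = -4170136/49235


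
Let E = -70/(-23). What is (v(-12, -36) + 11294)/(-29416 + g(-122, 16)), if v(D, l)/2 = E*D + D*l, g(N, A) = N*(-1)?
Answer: -138977/336881 ≈ -0.41254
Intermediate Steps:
E = 70/23 (E = -70*(-1/23) = 70/23 ≈ 3.0435)
g(N, A) = -N
v(D, l) = 140*D/23 + 2*D*l (v(D, l) = 2*(70*D/23 + D*l) = 140*D/23 + 2*D*l)
(v(-12, -36) + 11294)/(-29416 + g(-122, 16)) = ((2/23)*(-12)*(70 + 23*(-36)) + 11294)/(-29416 - 1*(-122)) = ((2/23)*(-12)*(70 - 828) + 11294)/(-29416 + 122) = ((2/23)*(-12)*(-758) + 11294)/(-29294) = (18192/23 + 11294)*(-1/29294) = (277954/23)*(-1/29294) = -138977/336881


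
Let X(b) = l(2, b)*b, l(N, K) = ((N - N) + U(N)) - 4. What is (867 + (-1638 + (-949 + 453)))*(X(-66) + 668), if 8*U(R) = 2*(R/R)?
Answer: -2319877/2 ≈ -1.1599e+6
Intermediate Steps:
U(R) = 1/4 (U(R) = (2*(R/R))/8 = (2*1)/8 = (1/8)*2 = 1/4)
l(N, K) = -15/4 (l(N, K) = ((N - N) + 1/4) - 4 = (0 + 1/4) - 4 = 1/4 - 4 = -15/4)
X(b) = -15*b/4
(867 + (-1638 + (-949 + 453)))*(X(-66) + 668) = (867 + (-1638 + (-949 + 453)))*(-15/4*(-66) + 668) = (867 + (-1638 - 496))*(495/2 + 668) = (867 - 2134)*(1831/2) = -1267*1831/2 = -2319877/2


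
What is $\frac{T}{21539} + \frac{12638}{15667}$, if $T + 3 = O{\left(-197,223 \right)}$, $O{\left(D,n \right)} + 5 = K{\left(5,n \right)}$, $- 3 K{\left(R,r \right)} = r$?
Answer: $\frac{812759897}{1012354539} \approx 0.80284$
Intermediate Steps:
$K{\left(R,r \right)} = - \frac{r}{3}$
$O{\left(D,n \right)} = -5 - \frac{n}{3}$
$T = - \frac{247}{3}$ ($T = -3 - \frac{238}{3} = - \frac{247}{3} \approx -82.333$)
$\frac{T}{21539} + \frac{12638}{15667} = - \frac{247}{3 \cdot 21539} + \frac{12638}{15667} = \left(- \frac{247}{3}\right) \frac{1}{21539} + 12638 \cdot \frac{1}{15667} = - \frac{247}{64617} + \frac{12638}{15667} = \frac{812759897}{1012354539}$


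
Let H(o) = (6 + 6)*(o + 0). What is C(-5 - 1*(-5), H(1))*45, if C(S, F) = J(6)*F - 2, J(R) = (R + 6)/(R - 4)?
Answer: 3150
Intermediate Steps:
H(o) = 12*o
J(R) = (6 + R)/(-4 + R)
C(S, F) = -2 + 6*F (C(S, F) = ((6 + 6)/(-4 + 6))*F - 2 = (12/2)*F - 2 = ((1/2)*12)*F - 2 = 6*F - 2 = -2 + 6*F)
C(-5 - 1*(-5), H(1))*45 = (-2 + 6*(12*1))*45 = (-2 + 6*12)*45 = (-2 + 72)*45 = 70*45 = 3150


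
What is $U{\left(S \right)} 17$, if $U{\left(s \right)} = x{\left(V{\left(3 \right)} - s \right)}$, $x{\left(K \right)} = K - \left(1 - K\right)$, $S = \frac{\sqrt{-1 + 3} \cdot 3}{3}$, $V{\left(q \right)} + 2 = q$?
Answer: $17 - 34 \sqrt{2} \approx -31.083$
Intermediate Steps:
$V{\left(q \right)} = -2 + q$
$S = \sqrt{2}$ ($S = \sqrt{2} \cdot 3 \cdot \frac{1}{3} = 3 \sqrt{2} \cdot \frac{1}{3} = \sqrt{2} \approx 1.4142$)
$x{\left(K \right)} = -1 + 2 K$ ($x{\left(K \right)} = K + \left(-1 + K\right) = -1 + 2 K$)
$U{\left(s \right)} = 1 - 2 s$ ($U{\left(s \right)} = -1 + 2 \left(\left(-2 + 3\right) - s\right) = -1 + 2 \left(1 - s\right) = -1 - \left(-2 + 2 s\right) = 1 - 2 s$)
$U{\left(S \right)} 17 = \left(1 - 2 \sqrt{2}\right) 17 = 17 - 34 \sqrt{2}$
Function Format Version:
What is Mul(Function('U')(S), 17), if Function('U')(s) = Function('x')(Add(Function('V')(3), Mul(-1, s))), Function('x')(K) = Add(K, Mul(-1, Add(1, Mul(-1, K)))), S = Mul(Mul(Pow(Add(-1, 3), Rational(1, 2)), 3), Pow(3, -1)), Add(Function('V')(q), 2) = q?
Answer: Add(17, Mul(-34, Pow(2, Rational(1, 2)))) ≈ -31.083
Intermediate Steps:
Function('V')(q) = Add(-2, q)
S = Pow(2, Rational(1, 2)) (S = Mul(Mul(Pow(2, Rational(1, 2)), 3), Rational(1, 3)) = Mul(Mul(3, Pow(2, Rational(1, 2))), Rational(1, 3)) = Pow(2, Rational(1, 2)) ≈ 1.4142)
Function('x')(K) = Add(-1, Mul(2, K)) (Function('x')(K) = Add(K, Add(-1, K)) = Add(-1, Mul(2, K)))
Function('U')(s) = Add(1, Mul(-2, s)) (Function('U')(s) = Add(-1, Mul(2, Add(Add(-2, 3), Mul(-1, s)))) = Add(-1, Mul(2, Add(1, Mul(-1, s)))) = Add(-1, Add(2, Mul(-2, s))) = Add(1, Mul(-2, s)))
Mul(Function('U')(S), 17) = Mul(Add(1, Mul(-2, Pow(2, Rational(1, 2)))), 17) = Add(17, Mul(-34, Pow(2, Rational(1, 2))))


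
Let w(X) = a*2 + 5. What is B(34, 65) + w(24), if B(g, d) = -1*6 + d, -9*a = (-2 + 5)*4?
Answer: 184/3 ≈ 61.333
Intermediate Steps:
a = -4/3 (a = -(-2 + 5)*4/9 = -4/3 ≈ -1.3333)
B(g, d) = -6 + d
w(X) = 7/3 (w(X) = -4/3*2 + 5 = -8/3 + 5 = 7/3)
B(34, 65) + w(24) = (-6 + 65) + 7/3 = 59 + 7/3 = 184/3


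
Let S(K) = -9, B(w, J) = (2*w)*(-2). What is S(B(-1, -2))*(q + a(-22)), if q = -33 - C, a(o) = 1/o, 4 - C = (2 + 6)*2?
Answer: 4167/22 ≈ 189.41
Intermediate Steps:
B(w, J) = -4*w
C = -12 (C = 4 - (2 + 6)*2 = 4 - 8*2 = 4 - 1*16 = 4 - 16 = -12)
a(o) = 1/o
q = -21 (q = -33 - 1*(-12) = -33 + 12 = -21)
S(B(-1, -2))*(q + a(-22)) = -9*(-21 + 1/(-22)) = -9*(-21 - 1/22) = -9*(-463/22) = 4167/22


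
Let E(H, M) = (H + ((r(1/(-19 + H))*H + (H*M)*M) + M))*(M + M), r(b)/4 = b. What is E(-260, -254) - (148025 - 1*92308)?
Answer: 2377492022005/279 ≈ 8.5215e+9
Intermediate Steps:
r(b) = 4*b
E(H, M) = 2*M*(H + M + H*M² + 4*H/(-19 + H)) (E(H, M) = (H + (((4/(-19 + H))*H + (H*M)*M) + M))*(M + M) = (H + ((4*H/(-19 + H) + H*M²) + M))*(2*M) = (H + ((H*M² + 4*H/(-19 + H)) + M))*(2*M) = (H + (M + H*M² + 4*H/(-19 + H)))*(2*M) = (H + M + H*M² + 4*H/(-19 + H))*(2*M) = 2*M*(H + M + H*M² + 4*H/(-19 + H)))
E(-260, -254) - (148025 - 1*92308) = 2*(-254)*(4*(-260) + (-19 - 260)*(-260 - 254 - 260*(-254)²))/(-19 - 260) - (148025 - 1*92308) = 2*(-254)*(-1040 - 279*(-260 - 254 - 260*64516))/(-279) - (148025 - 92308) = 2*(-254)*(-1/279)*(-1040 - 279*(-260 - 254 - 16774160)) - 1*55717 = 2*(-254)*(-1/279)*(-1040 - 279*(-16774674)) - 55717 = 2*(-254)*(-1/279)*(-1040 + 4680134046) - 55717 = 2*(-254)*(-1/279)*4680133006 - 55717 = 2377507567048/279 - 55717 = 2377492022005/279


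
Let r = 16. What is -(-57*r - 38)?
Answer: 950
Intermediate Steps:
-(-57*r - 38) = -(-57*16 - 38) = -(-912 - 38) = -1*(-950) = 950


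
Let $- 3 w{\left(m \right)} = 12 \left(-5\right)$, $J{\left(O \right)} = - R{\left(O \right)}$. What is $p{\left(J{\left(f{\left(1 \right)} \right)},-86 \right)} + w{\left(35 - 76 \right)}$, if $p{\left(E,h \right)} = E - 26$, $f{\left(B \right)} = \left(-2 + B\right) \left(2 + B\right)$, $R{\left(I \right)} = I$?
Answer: $-3$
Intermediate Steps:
$J{\left(O \right)} = - O$
$p{\left(E,h \right)} = -26 + E$ ($p{\left(E,h \right)} = E - 26 = -26 + E$)
$w{\left(m \right)} = 20$ ($w{\left(m \right)} = - \frac{12 \left(-5\right)}{3} = \left(- \frac{1}{3}\right) \left(-60\right) = 20$)
$p{\left(J{\left(f{\left(1 \right)} \right)},-86 \right)} + w{\left(35 - 76 \right)} = \left(-26 - \left(-4 + 1^{2}\right)\right) + 20 = \left(-26 - \left(-4 + 1\right)\right) + 20 = \left(-26 - -3\right) + 20 = \left(-26 + 3\right) + 20 = -23 + 20 = -3$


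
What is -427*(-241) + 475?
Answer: 103382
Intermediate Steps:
-427*(-241) + 475 = 102907 + 475 = 103382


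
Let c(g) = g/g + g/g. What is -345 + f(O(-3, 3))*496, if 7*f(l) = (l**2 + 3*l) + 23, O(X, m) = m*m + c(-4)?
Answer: 85377/7 ≈ 12197.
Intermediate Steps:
c(g) = 2 (c(g) = 1 + 1 = 2)
O(X, m) = 2 + m**2 (O(X, m) = m*m + 2 = m**2 + 2 = 2 + m**2)
f(l) = 23/7 + l**2/7 + 3*l/7 (f(l) = ((l**2 + 3*l) + 23)/7 = (23 + l**2 + 3*l)/7 = 23/7 + l**2/7 + 3*l/7)
-345 + f(O(-3, 3))*496 = -345 + (23/7 + (2 + 3**2)**2/7 + 3*(2 + 3**2)/7)*496 = -345 + (23/7 + (2 + 9)**2/7 + 3*(2 + 9)/7)*496 = -345 + (23/7 + (1/7)*11**2 + (3/7)*11)*496 = -345 + (23/7 + (1/7)*121 + 33/7)*496 = -345 + (23/7 + 121/7 + 33/7)*496 = -345 + (177/7)*496 = -345 + 87792/7 = 85377/7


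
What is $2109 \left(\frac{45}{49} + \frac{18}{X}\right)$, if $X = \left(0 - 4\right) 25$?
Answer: $\frac{3815181}{2450} \approx 1557.2$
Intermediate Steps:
$X = -100$ ($X = \left(-4\right) 25 = -100$)
$2109 \left(\frac{45}{49} + \frac{18}{X}\right) = 2109 \left(\frac{45}{49} + \frac{18}{-100}\right) = 2109 \left(45 \cdot \frac{1}{49} + 18 \left(- \frac{1}{100}\right)\right) = 2109 \left(\frac{45}{49} - \frac{9}{50}\right) = 2109 \cdot \frac{1809}{2450} = \frac{3815181}{2450}$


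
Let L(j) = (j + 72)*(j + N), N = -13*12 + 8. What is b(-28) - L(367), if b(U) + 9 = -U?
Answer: -96122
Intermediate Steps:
N = -148 (N = -156 + 8 = -148)
L(j) = (-148 + j)*(72 + j) (L(j) = (j + 72)*(j - 148) = (72 + j)*(-148 + j) = (-148 + j)*(72 + j))
b(U) = -9 - U
b(-28) - L(367) = (-9 - 1*(-28)) - (-10656 + 367² - 76*367) = (-9 + 28) - (-10656 + 134689 - 27892) = 19 - 1*96141 = 19 - 96141 = -96122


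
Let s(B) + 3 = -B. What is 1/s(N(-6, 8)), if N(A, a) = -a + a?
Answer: -1/3 ≈ -0.33333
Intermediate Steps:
N(A, a) = 0
s(B) = -3 - B
1/s(N(-6, 8)) = 1/(-3 - 1*0) = 1/(-3 + 0) = 1/(-3) = -1/3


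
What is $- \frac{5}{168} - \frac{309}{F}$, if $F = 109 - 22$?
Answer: $- \frac{17449}{4872} \approx -3.5815$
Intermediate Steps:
$F = 87$ ($F = 109 - 22 = 87$)
$- \frac{5}{168} - \frac{309}{F} = - \frac{5}{168} - \frac{309}{87} = \left(-5\right) \frac{1}{168} - \frac{103}{29} = - \frac{5}{168} - \frac{103}{29} = - \frac{17449}{4872}$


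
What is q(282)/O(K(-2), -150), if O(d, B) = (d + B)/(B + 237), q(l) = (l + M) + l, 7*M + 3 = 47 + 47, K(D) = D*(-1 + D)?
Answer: -16733/48 ≈ -348.60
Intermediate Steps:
M = 13 (M = -3/7 + (47 + 47)/7 = -3/7 + (⅐)*94 = -3/7 + 94/7 = 13)
q(l) = 13 + 2*l (q(l) = (l + 13) + l = (13 + l) + l = 13 + 2*l)
O(d, B) = (B + d)/(237 + B)
q(282)/O(K(-2), -150) = (13 + 2*282)/(((-150 - 2*(-1 - 2))/(237 - 150))) = (13 + 564)/(((-150 - 2*(-3))/87)) = 577/(((-150 + 6)/87)) = 577/(((1/87)*(-144))) = 577/(-48/29) = 577*(-29/48) = -16733/48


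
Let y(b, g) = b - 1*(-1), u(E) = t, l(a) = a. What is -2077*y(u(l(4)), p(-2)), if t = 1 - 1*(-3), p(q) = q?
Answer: -10385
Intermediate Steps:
t = 4 (t = 1 + 3 = 4)
u(E) = 4
y(b, g) = 1 + b (y(b, g) = b + 1 = 1 + b)
-2077*y(u(l(4)), p(-2)) = -2077*(1 + 4) = -2077*5 = -10385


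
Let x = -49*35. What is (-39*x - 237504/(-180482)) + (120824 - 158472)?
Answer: 2638494869/90241 ≈ 29238.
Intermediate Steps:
x = -1715
(-39*x - 237504/(-180482)) + (120824 - 158472) = (-39*(-1715) - 237504/(-180482)) + (120824 - 158472) = (66885 - 237504*(-1/180482)) - 37648 = (66885 + 118752/90241) - 37648 = 6035888037/90241 - 37648 = 2638494869/90241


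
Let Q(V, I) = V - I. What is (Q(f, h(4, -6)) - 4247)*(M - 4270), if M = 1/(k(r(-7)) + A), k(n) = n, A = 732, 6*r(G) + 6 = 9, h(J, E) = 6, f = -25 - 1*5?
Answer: 26792512084/1465 ≈ 1.8288e+7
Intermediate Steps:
f = -30 (f = -25 - 5 = -30)
r(G) = 1/2 (r(G) = -1 + (1/6)*9 = -1 + 3/2 = 1/2)
M = 2/1465 (M = 1/(1/2 + 732) = 1/(1465/2) = 2/1465 ≈ 0.0013652)
(Q(f, h(4, -6)) - 4247)*(M - 4270) = ((-30 - 1*6) - 4247)*(2/1465 - 4270) = ((-30 - 6) - 4247)*(-6255548/1465) = (-36 - 4247)*(-6255548/1465) = -4283*(-6255548/1465) = 26792512084/1465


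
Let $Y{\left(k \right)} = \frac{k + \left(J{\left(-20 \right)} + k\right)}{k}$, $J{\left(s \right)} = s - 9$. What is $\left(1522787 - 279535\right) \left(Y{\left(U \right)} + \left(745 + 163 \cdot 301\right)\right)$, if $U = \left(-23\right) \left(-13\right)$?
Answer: $\frac{18515952199572}{299} \approx 6.1926 \cdot 10^{10}$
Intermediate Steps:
$J{\left(s \right)} = -9 + s$
$U = 299$
$Y{\left(k \right)} = \frac{-29 + 2 k}{k}$ ($Y{\left(k \right)} = \frac{k + \left(\left(-9 - 20\right) + k\right)}{k} = \frac{k + \left(-29 + k\right)}{k} = \frac{-29 + 2 k}{k}$)
$\left(1522787 - 279535\right) \left(Y{\left(U \right)} + \left(745 + 163 \cdot 301\right)\right) = \left(1522787 - 279535\right) \left(\left(2 - \frac{29}{299}\right) + \left(745 + 163 \cdot 301\right)\right) = 1243252 \left(\left(2 - \frac{29}{299}\right) + \left(745 + 49063\right)\right) = 1243252 \left(\left(2 - \frac{29}{299}\right) + 49808\right) = 1243252 \left(\frac{569}{299} + 49808\right) = 1243252 \cdot \frac{14893161}{299} = \frac{18515952199572}{299}$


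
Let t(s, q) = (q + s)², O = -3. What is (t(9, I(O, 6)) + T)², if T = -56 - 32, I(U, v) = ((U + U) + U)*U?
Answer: 1459264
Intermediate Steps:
I(U, v) = 3*U² (I(U, v) = (2*U + U)*U = (3*U)*U = 3*U²)
T = -88
(t(9, I(O, 6)) + T)² = ((3*(-3)² + 9)² - 88)² = ((3*9 + 9)² - 88)² = ((27 + 9)² - 88)² = (36² - 88)² = (1296 - 88)² = 1208² = 1459264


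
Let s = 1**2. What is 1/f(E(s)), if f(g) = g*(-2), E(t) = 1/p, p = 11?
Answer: -11/2 ≈ -5.5000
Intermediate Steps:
s = 1
E(t) = 1/11
f(g) = -2*g
1/f(E(s)) = 1/(-2*1/11) = 1/(-2/11) = -11/2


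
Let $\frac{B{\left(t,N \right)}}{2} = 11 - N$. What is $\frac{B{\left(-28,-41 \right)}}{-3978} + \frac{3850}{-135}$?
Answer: $- \frac{13102}{459} \approx -28.545$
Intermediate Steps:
$B{\left(t,N \right)} = 22 - 2 N$ ($B{\left(t,N \right)} = 2 \left(11 - N\right) = 22 - 2 N$)
$\frac{B{\left(-28,-41 \right)}}{-3978} + \frac{3850}{-135} = \frac{22 - -82}{-3978} + \frac{3850}{-135} = \left(22 + 82\right) \left(- \frac{1}{3978}\right) + 3850 \left(- \frac{1}{135}\right) = 104 \left(- \frac{1}{3978}\right) - \frac{770}{27} = - \frac{4}{153} - \frac{770}{27} = - \frac{13102}{459}$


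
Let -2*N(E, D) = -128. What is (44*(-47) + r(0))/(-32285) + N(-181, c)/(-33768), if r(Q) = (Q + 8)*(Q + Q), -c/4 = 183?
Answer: 770068/12388635 ≈ 0.062159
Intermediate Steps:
c = -732 (c = -4*183 = -732)
r(Q) = 2*Q*(8 + Q) (r(Q) = (8 + Q)*(2*Q) = 2*Q*(8 + Q))
N(E, D) = 64 (N(E, D) = -½*(-128) = 64)
(44*(-47) + r(0))/(-32285) + N(-181, c)/(-33768) = (44*(-47) + 2*0*(8 + 0))/(-32285) + 64/(-33768) = (-2068 + 2*0*8)*(-1/32285) + 64*(-1/33768) = (-2068 + 0)*(-1/32285) - 8/4221 = -2068*(-1/32285) - 8/4221 = 188/2935 - 8/4221 = 770068/12388635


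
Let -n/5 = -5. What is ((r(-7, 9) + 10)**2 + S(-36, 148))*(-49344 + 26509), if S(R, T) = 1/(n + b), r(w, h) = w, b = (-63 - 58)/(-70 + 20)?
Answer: -282902815/1371 ≈ -2.0635e+5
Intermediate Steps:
n = 25 (n = -5*(-5) = 25)
b = 121/50 (b = -121/(-50) = -121*(-1/50) = 121/50 ≈ 2.4200)
S(R, T) = 50/1371 (S(R, T) = 1/(25 + 121/50) = 1/(1371/50) = 50/1371)
((r(-7, 9) + 10)**2 + S(-36, 148))*(-49344 + 26509) = ((-7 + 10)**2 + 50/1371)*(-49344 + 26509) = (3**2 + 50/1371)*(-22835) = (9 + 50/1371)*(-22835) = (12389/1371)*(-22835) = -282902815/1371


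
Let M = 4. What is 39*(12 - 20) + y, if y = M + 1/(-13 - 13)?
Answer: -8009/26 ≈ -308.04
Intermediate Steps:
y = 103/26 (y = 4 + 1/(-13 - 13) = 4 + 1/(-26) = 4 - 1/26 = 103/26 ≈ 3.9615)
39*(12 - 20) + y = 39*(12 - 20) + 103/26 = 39*(-8) + 103/26 = -312 + 103/26 = -8009/26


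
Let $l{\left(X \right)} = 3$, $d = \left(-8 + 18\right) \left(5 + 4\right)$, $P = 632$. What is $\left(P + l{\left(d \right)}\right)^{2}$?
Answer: $403225$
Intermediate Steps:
$d = 90$ ($d = 10 \cdot 9 = 90$)
$\left(P + l{\left(d \right)}\right)^{2} = \left(632 + 3\right)^{2} = 635^{2} = 403225$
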